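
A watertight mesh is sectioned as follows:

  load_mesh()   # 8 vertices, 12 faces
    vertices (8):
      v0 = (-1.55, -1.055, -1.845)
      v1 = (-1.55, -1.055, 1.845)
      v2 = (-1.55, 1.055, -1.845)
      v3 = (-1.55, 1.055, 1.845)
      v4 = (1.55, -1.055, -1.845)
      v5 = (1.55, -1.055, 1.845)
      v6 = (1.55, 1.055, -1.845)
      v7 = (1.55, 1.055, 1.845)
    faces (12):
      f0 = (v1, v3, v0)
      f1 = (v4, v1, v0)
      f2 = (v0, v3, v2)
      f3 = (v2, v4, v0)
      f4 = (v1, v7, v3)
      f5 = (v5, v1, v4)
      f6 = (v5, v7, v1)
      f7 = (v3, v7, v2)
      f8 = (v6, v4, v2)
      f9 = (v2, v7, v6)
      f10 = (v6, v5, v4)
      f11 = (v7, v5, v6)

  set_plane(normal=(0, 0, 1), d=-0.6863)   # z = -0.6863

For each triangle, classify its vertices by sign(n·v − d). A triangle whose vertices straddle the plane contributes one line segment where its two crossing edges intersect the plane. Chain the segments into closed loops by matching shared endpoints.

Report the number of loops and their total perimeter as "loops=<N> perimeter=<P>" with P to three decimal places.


loops=1 perimeter=10.420

Straddling triangles (8 of 12):
  (v1,v3,v0) [++-] → (-1.55, -0.392437, -0.6863)–(-1.55, -1.055, -0.6863)  len=0.6626
  (v4,v1,v0) [-+-] → (0.576566, -1.055, -0.6863)–(-1.55, -1.055, -0.6863)  len=2.1266
  (v0,v3,v2) [-+-] → (-1.55, -0.392437, -0.6863)–(-1.55, 1.055, -0.6863)  len=1.4474
  (v5,v1,v4) [++-] → (0.576566, -1.055, -0.6863)–(1.55, -1.055, -0.6863)  len=0.9734
  (v3,v7,v2) [++-] → (-0.576566, 1.055, -0.6863)–(-1.55, 1.055, -0.6863)  len=0.9734
  (v2,v7,v6) [-+-] → (-0.576566, 1.055, -0.6863)–(1.55, 1.055, -0.6863)  len=2.1266
  (v6,v5,v4) [-+-] → (1.55, 0.392437, -0.6863)–(1.55, -1.055, -0.6863)  len=1.4474
  (v7,v5,v6) [++-] → (1.55, 0.392437, -0.6863)–(1.55, 1.055, -0.6863)  len=0.6626

Chained into 1 loop(s):
  loop 1: 8 segments, perimeter = 10.4200
Total perimeter = 10.420


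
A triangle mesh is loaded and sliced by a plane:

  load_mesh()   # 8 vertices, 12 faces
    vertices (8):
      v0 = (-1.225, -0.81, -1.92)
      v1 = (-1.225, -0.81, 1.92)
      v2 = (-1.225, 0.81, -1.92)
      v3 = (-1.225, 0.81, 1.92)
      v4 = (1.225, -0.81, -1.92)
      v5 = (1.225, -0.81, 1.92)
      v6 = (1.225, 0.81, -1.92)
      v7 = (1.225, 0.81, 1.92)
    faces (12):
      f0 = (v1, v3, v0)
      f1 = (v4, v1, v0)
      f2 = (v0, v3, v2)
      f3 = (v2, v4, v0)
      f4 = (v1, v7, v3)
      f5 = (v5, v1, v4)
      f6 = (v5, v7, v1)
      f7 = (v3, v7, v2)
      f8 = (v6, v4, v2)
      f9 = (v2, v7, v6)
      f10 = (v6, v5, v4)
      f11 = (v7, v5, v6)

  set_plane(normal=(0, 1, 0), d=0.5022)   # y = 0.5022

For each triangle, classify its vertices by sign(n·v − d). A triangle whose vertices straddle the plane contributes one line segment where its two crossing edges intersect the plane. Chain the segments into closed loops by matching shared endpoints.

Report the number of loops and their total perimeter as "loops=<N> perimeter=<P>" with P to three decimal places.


loops=1 perimeter=12.580

Straddling triangles (8 of 12):
  (v1,v3,v0) [-+-] → (-1.225, 0.5022, 1.92)–(-1.225, 0.5022, 1.1904)  len=0.7296
  (v0,v3,v2) [-++] → (-1.225, 0.5022, 1.1904)–(-1.225, 0.5022, -1.92)  len=3.1104
  (v2,v4,v0) [+--] → (-0.7595, 0.5022, -1.92)–(-1.225, 0.5022, -1.92)  len=0.4655
  (v1,v7,v3) [-++] → (0.7595, 0.5022, 1.92)–(-1.225, 0.5022, 1.92)  len=1.9845
  (v5,v7,v1) [-+-] → (1.225, 0.5022, 1.92)–(0.7595, 0.5022, 1.92)  len=0.4655
  (v6,v4,v2) [+-+] → (1.225, 0.5022, -1.92)–(-0.7595, 0.5022, -1.92)  len=1.9845
  (v6,v5,v4) [+--] → (1.225, 0.5022, -1.1904)–(1.225, 0.5022, -1.92)  len=0.7296
  (v7,v5,v6) [+-+] → (1.225, 0.5022, 1.92)–(1.225, 0.5022, -1.1904)  len=3.1104

Chained into 1 loop(s):
  loop 1: 8 segments, perimeter = 12.5800
Total perimeter = 12.580


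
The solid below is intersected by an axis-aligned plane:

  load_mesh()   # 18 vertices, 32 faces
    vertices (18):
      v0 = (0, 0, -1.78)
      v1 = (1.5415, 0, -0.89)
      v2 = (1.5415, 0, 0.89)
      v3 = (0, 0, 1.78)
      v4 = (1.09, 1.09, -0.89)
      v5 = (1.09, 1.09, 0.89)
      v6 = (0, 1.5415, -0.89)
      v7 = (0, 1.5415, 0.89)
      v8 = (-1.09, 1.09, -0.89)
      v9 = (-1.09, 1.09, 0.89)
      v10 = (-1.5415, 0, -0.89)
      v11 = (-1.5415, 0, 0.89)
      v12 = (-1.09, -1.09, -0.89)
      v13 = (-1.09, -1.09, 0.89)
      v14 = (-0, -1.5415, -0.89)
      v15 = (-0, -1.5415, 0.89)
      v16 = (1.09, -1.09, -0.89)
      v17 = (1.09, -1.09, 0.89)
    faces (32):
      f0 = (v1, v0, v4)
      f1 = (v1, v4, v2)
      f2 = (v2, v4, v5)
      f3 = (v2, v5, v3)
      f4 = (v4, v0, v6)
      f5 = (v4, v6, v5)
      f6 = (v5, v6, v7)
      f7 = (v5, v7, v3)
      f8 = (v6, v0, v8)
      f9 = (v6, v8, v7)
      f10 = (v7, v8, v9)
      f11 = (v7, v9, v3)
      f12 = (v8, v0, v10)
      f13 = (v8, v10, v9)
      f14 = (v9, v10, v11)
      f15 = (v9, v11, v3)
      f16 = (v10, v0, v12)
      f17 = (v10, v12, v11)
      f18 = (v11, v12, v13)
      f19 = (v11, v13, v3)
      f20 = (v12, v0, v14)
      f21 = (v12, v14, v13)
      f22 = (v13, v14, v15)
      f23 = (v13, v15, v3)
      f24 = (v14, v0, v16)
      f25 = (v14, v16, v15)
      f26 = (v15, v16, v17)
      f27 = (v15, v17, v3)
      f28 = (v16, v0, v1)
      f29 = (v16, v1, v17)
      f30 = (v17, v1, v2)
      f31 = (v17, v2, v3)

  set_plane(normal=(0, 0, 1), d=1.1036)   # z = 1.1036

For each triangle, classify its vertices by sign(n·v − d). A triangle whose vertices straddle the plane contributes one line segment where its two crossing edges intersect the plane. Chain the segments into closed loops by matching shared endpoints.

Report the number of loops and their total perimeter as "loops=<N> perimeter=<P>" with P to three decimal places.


Straddling triangles (8 of 32):
  (v2,v5,v3) [--+] → (0.8284, 0.8284, 1.1036)–(1.17154, 0, 1.1036)  len=0.8967
  (v5,v7,v3) [--+] → (0, 1.17154, 1.1036)–(0.8284, 0.8284, 1.1036)  len=0.8967
  (v7,v9,v3) [--+] → (-0.8284, 0.8284, 1.1036)–(0, 1.17154, 1.1036)  len=0.8967
  (v9,v11,v3) [--+] → (-1.17154, 0, 1.1036)–(-0.8284, 0.8284, 1.1036)  len=0.8967
  (v11,v13,v3) [--+] → (-0.8284, -0.8284, 1.1036)–(-1.17154, 0, 1.1036)  len=0.8967
  (v13,v15,v3) [--+] → (0, -1.17154, 1.1036)–(-0.8284, -0.8284, 1.1036)  len=0.8967
  (v15,v17,v3) [--+] → (0.8284, -0.8284, 1.1036)–(0, -1.17154, 1.1036)  len=0.8967
  (v17,v2,v3) [--+] → (1.17154, 0, 1.1036)–(0.8284, -0.8284, 1.1036)  len=0.8967

Chained into 1 loop(s):
  loop 1: 8 segments, perimeter = 7.1732
Total perimeter = 7.173

loops=1 perimeter=7.173


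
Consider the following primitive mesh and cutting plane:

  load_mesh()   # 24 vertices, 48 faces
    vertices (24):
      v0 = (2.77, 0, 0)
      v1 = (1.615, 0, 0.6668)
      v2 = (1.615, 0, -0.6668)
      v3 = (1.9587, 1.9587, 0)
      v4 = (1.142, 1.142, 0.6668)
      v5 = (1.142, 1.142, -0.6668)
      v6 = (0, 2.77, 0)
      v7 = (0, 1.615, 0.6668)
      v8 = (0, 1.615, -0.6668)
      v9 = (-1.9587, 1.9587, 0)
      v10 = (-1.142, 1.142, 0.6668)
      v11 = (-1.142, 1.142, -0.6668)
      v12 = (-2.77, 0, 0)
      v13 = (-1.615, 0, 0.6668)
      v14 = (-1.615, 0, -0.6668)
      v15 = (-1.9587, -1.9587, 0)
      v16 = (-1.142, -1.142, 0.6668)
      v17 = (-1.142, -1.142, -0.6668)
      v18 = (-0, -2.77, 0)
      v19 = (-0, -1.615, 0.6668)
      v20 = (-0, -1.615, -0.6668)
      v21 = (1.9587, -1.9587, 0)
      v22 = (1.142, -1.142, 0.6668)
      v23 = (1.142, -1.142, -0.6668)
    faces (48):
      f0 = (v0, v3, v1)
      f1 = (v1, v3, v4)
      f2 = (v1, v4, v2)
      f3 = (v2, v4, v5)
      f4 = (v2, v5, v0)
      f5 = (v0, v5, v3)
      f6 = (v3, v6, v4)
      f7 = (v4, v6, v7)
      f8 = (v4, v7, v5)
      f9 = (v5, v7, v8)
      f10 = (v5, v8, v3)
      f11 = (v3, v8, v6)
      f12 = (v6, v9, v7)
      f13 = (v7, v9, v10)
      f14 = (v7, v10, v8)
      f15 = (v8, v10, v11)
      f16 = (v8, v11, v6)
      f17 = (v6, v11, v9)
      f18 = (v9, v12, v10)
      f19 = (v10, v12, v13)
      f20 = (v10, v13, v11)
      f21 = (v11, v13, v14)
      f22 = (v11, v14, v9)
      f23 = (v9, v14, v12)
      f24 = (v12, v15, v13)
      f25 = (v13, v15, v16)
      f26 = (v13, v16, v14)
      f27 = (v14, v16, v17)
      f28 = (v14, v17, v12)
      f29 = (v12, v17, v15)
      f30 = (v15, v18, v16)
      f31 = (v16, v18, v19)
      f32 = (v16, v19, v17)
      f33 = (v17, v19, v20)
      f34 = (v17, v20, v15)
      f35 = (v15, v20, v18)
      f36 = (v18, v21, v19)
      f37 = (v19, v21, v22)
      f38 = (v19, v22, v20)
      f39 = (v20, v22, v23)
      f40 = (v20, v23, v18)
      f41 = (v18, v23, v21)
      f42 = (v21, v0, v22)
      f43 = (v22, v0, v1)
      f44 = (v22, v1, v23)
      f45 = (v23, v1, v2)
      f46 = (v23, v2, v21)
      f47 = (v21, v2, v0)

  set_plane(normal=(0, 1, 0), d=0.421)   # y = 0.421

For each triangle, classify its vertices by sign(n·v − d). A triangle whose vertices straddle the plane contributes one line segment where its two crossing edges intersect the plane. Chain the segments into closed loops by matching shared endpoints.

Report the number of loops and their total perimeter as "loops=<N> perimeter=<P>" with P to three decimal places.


loops=2 perimeter=8.002

Straddling triangles (12 of 48):
  (v0,v3,v1) [-+-] → (2.59562, 0.421, 0)–(1.68887, 0.421, 0.523479)  len=1.0470
  (v1,v3,v4) [-++] → (1.68887, 0.421, 0.523479)–(1.44063, 0.421, 0.6668)  len=0.2866
  (v1,v4,v2) [-+-] → (1.44063, 0.421, 0.6668)–(1.44063, 0.421, -0.175166)  len=0.8420
  (v2,v4,v5) [-++] → (1.44063, 0.421, -0.175166)–(1.44063, 0.421, -0.6668)  len=0.4916
  (v2,v5,v0) [-+-] → (1.44063, 0.421, -0.6668)–(2.16984, 0.421, -0.245817)  len=0.8420
  (v0,v5,v3) [-++] → (2.16984, 0.421, -0.245817)–(2.59562, 0.421, 0)  len=0.4916
  (v9,v12,v10) [+-+] → (-2.59562, 0.421, 0)–(-2.16984, 0.421, 0.245817)  len=0.4916
  (v10,v12,v13) [+--] → (-2.16984, 0.421, 0.245817)–(-1.44063, 0.421, 0.6668)  len=0.8420
  (v10,v13,v11) [+-+] → (-1.44063, 0.421, 0.6668)–(-1.44063, 0.421, 0.175166)  len=0.4916
  (v11,v13,v14) [+--] → (-1.44063, 0.421, 0.175166)–(-1.44063, 0.421, -0.6668)  len=0.8420
  (v11,v14,v9) [+-+] → (-1.44063, 0.421, -0.6668)–(-1.68887, 0.421, -0.523479)  len=0.2866
  (v9,v14,v12) [+--] → (-1.68887, 0.421, -0.523479)–(-2.59562, 0.421, 0)  len=1.0470

Chained into 2 loop(s):
  loop 1: 6 segments, perimeter = 4.0009
  loop 2: 6 segments, perimeter = 4.0009
Total perimeter = 8.002


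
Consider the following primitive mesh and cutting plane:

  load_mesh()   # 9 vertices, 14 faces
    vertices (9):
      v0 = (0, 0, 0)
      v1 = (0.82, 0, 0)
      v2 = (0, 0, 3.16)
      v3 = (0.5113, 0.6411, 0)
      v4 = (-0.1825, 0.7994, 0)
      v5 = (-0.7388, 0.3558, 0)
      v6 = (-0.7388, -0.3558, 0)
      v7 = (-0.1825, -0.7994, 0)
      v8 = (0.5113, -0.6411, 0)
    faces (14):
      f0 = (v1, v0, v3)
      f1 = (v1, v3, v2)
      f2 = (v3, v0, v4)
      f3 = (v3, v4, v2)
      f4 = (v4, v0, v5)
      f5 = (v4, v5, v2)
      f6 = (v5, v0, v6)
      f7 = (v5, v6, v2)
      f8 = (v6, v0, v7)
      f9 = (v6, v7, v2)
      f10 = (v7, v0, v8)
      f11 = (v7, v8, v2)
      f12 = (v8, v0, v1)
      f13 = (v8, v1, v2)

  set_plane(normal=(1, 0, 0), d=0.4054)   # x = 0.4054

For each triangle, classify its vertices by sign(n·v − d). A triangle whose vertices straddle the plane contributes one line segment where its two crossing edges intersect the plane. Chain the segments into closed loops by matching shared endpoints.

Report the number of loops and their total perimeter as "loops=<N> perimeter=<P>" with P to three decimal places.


loops=1 perimeter=4.820

Straddling triangles (8 of 14):
  (v1,v0,v3) [+-+] → (0.4054, 0, 0)–(0.4054, 0.508316, 0)  len=0.5083
  (v1,v3,v2) [++-] → (0.4054, 0.508316, 0.654496)–(0.4054, 0, 1.59773)  len=1.0715
  (v3,v0,v4) [+--] → (0.4054, 0.508316, 0)–(0.4054, 0.665263, 0)  len=0.1569
  (v3,v4,v2) [+--] → (0.4054, 0.665263, 0)–(0.4054, 0.508316, 0.654496)  len=0.6731
  (v7,v0,v8) [--+] → (0.4054, -0.508316, 0)–(0.4054, -0.665263, 0)  len=0.1569
  (v7,v8,v2) [-+-] → (0.4054, -0.665263, 0)–(0.4054, -0.508316, 0.654496)  len=0.6731
  (v8,v0,v1) [+-+] → (0.4054, -0.508316, 0)–(0.4054, 0, 0)  len=0.5083
  (v8,v1,v2) [++-] → (0.4054, 0, 1.59773)–(0.4054, -0.508316, 0.654496)  len=1.0715

Chained into 1 loop(s):
  loop 1: 8 segments, perimeter = 4.8196
Total perimeter = 4.820


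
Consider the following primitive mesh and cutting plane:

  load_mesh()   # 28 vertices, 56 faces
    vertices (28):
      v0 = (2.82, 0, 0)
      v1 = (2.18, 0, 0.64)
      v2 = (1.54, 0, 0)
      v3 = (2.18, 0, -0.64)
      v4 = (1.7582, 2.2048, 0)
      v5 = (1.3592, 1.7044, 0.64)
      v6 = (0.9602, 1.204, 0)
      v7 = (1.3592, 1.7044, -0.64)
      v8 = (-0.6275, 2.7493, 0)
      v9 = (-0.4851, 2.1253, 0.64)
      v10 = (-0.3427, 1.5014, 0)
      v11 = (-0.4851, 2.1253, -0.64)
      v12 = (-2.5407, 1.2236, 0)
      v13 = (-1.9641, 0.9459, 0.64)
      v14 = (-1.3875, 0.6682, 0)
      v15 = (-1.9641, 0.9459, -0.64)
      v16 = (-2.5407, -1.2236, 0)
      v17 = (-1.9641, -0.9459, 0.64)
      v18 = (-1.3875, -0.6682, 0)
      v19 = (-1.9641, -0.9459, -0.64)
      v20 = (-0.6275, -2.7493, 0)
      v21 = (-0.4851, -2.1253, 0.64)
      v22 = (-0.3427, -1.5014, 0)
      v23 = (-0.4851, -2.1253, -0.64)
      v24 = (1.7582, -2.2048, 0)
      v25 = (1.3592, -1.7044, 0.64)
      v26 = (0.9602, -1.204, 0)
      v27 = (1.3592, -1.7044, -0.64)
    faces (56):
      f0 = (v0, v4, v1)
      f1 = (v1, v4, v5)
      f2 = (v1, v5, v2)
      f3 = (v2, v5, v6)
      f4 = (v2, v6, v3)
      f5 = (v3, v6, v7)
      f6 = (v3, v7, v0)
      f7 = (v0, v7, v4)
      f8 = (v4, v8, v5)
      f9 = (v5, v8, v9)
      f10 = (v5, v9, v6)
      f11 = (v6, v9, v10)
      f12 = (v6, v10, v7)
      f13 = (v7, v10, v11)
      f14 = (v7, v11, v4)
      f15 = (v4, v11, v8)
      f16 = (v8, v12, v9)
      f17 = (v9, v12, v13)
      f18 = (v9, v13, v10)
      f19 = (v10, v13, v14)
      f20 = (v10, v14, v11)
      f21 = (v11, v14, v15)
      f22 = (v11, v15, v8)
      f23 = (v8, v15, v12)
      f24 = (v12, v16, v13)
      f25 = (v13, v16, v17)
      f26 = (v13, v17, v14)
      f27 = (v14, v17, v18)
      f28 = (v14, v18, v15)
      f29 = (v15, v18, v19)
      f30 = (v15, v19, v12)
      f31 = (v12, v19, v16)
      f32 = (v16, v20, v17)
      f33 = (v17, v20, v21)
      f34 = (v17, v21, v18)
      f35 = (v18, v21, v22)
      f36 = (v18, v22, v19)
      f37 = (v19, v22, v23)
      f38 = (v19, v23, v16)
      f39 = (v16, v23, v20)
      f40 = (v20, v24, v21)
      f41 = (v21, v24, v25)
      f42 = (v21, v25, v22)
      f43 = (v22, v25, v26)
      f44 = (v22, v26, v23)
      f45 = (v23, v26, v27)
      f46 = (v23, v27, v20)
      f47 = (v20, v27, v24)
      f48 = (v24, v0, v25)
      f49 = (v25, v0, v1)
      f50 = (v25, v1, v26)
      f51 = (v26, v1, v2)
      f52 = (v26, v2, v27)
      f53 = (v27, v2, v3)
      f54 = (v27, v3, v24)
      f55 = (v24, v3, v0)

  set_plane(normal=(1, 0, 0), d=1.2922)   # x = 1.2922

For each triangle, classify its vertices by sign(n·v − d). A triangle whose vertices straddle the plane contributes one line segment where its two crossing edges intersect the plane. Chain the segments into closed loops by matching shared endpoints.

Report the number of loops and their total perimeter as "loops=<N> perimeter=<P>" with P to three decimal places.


loops=2 perimeter=8.981

Straddling triangles (20 of 56):
  (v2,v5,v6) [++-] → (1.2922, 1.62037, 0.532531)–(1.2922, 0.514576, 0)  len=1.2273
  (v2,v6,v3) [+-+] → (1.2922, 0.514576, 0)–(1.2922, 0.8763, -0.174192)  len=0.4015
  (v3,v6,v7) [+-+] → (1.2922, 0.8763, -0.174192)–(1.2922, 1.62037, -0.532531)  len=0.8259
  (v4,v8,v5) [+-+] → (1.2922, 2.31116, 0)–(1.2922, 1.73964, 0.618416)  len=0.8421
  (v5,v8,v9) [+--] → (1.2922, 1.73964, 0.618416)–(1.2922, 1.71969, 0.64)  len=0.0294
  (v5,v9,v6) [+--] → (1.2922, 1.71969, 0.64)–(1.2922, 1.62037, 0.532531)  len=0.1463
  (v6,v10,v7) [--+] → (1.2922, 1.69641, -0.614805)–(1.2922, 1.62037, -0.532531)  len=0.1120
  (v7,v10,v11) [+--] → (1.2922, 1.69641, -0.614805)–(1.2922, 1.71969, -0.64)  len=0.0343
  (v7,v11,v4) [+-+] → (1.2922, 1.71969, -0.64)–(1.2922, 2.18829, -0.132947)  len=0.6904
  (v4,v11,v8) [+--] → (1.2922, 2.18829, -0.132947)–(1.2922, 2.31116, 0)  len=0.1810
  (v20,v24,v21) [-+-] → (1.2922, -2.31116, 0)–(1.2922, -2.18829, 0.132947)  len=0.1810
  (v21,v24,v25) [-++] → (1.2922, -2.18829, 0.132947)–(1.2922, -1.71969, 0.64)  len=0.6904
  (v21,v25,v22) [-+-] → (1.2922, -1.71969, 0.64)–(1.2922, -1.69641, 0.614805)  len=0.0343
  (v22,v25,v26) [-+-] → (1.2922, -1.69641, 0.614805)–(1.2922, -1.62037, 0.532531)  len=0.1120
  (v23,v26,v27) [--+] → (1.2922, -1.62037, -0.532531)–(1.2922, -1.71969, -0.64)  len=0.1463
  (v23,v27,v20) [-+-] → (1.2922, -1.71969, -0.64)–(1.2922, -1.73964, -0.618416)  len=0.0294
  (v20,v27,v24) [-++] → (1.2922, -1.73964, -0.618416)–(1.2922, -2.31116, 0)  len=0.8421
  (v25,v1,v26) [++-] → (1.2922, -0.8763, 0.174192)–(1.2922, -1.62037, 0.532531)  len=0.8259
  (v26,v1,v2) [-++] → (1.2922, -0.8763, 0.174192)–(1.2922, -0.514576, 0)  len=0.4015
  (v26,v2,v27) [-++] → (1.2922, -0.514576, 0)–(1.2922, -1.62037, -0.532531)  len=1.2273

Chained into 2 loop(s):
  loop 1: 10 segments, perimeter = 4.4903
  loop 2: 10 segments, perimeter = 4.4903
Total perimeter = 8.981


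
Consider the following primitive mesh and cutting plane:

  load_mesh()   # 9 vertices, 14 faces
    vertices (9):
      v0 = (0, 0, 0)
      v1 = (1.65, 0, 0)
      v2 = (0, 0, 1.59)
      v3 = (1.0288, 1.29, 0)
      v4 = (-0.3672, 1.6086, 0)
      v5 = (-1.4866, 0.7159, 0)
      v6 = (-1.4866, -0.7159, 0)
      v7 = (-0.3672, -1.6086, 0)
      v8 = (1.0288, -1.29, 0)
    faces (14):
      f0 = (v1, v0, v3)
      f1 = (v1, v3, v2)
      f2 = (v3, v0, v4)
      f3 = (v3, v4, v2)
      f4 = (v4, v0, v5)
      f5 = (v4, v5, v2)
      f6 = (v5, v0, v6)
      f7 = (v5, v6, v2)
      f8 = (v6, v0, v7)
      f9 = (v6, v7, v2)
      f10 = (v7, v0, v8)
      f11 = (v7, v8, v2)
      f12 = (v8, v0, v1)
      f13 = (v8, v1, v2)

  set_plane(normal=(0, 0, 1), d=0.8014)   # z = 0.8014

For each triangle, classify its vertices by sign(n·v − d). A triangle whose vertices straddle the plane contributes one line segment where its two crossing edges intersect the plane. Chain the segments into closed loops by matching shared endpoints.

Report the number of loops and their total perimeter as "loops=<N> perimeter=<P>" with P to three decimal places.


loops=1 perimeter=4.971

Straddling triangles (7 of 14):
  (v1,v3,v2) [--+] → (0.510259, 0.639808, 0.8014)–(0.818358, 0, 0.8014)  len=0.7101
  (v3,v4,v2) [--+] → (-0.182122, 0.797825, 0.8014)–(0.510259, 0.639808, 0.8014)  len=0.7102
  (v4,v5,v2) [--+] → (-0.737316, 0.355068, 0.8014)–(-0.182122, 0.797825, 0.8014)  len=0.7101
  (v5,v6,v2) [--+] → (-0.737316, -0.355068, 0.8014)–(-0.737316, 0.355068, 0.8014)  len=0.7101
  (v6,v7,v2) [--+] → (-0.182122, -0.797825, 0.8014)–(-0.737316, -0.355068, 0.8014)  len=0.7101
  (v7,v8,v2) [--+] → (0.510259, -0.639808, 0.8014)–(-0.182122, -0.797825, 0.8014)  len=0.7102
  (v8,v1,v2) [--+] → (0.818358, 0, 0.8014)–(0.510259, -0.639808, 0.8014)  len=0.7101

Chained into 1 loop(s):
  loop 1: 7 segments, perimeter = 4.9710
Total perimeter = 4.971


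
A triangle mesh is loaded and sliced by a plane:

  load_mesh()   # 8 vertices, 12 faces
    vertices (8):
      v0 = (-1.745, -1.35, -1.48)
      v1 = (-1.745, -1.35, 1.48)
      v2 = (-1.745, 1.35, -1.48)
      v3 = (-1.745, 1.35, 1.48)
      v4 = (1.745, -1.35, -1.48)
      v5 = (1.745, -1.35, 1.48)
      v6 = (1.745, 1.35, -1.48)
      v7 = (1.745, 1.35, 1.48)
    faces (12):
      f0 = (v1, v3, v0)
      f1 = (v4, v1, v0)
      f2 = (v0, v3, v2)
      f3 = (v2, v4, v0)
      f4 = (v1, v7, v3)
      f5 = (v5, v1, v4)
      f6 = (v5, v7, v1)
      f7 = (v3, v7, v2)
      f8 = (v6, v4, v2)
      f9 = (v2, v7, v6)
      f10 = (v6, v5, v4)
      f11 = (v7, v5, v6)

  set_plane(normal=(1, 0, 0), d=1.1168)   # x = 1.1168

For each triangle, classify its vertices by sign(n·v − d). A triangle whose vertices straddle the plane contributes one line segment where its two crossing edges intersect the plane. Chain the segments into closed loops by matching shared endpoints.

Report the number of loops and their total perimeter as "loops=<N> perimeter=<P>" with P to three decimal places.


Straddling triangles (8 of 12):
  (v4,v1,v0) [+--] → (1.1168, -1.35, -0.9472)–(1.1168, -1.35, -1.48)  len=0.5328
  (v2,v4,v0) [-+-] → (1.1168, -0.864, -1.48)–(1.1168, -1.35, -1.48)  len=0.4860
  (v1,v7,v3) [-+-] → (1.1168, 0.864, 1.48)–(1.1168, 1.35, 1.48)  len=0.4860
  (v5,v1,v4) [+-+] → (1.1168, -1.35, 1.48)–(1.1168, -1.35, -0.9472)  len=2.4272
  (v5,v7,v1) [++-] → (1.1168, 0.864, 1.48)–(1.1168, -1.35, 1.48)  len=2.2140
  (v3,v7,v2) [-+-] → (1.1168, 1.35, 1.48)–(1.1168, 1.35, 0.9472)  len=0.5328
  (v6,v4,v2) [++-] → (1.1168, -0.864, -1.48)–(1.1168, 1.35, -1.48)  len=2.2140
  (v2,v7,v6) [-++] → (1.1168, 1.35, 0.9472)–(1.1168, 1.35, -1.48)  len=2.4272

Chained into 1 loop(s):
  loop 1: 8 segments, perimeter = 11.3200
Total perimeter = 11.320

loops=1 perimeter=11.320


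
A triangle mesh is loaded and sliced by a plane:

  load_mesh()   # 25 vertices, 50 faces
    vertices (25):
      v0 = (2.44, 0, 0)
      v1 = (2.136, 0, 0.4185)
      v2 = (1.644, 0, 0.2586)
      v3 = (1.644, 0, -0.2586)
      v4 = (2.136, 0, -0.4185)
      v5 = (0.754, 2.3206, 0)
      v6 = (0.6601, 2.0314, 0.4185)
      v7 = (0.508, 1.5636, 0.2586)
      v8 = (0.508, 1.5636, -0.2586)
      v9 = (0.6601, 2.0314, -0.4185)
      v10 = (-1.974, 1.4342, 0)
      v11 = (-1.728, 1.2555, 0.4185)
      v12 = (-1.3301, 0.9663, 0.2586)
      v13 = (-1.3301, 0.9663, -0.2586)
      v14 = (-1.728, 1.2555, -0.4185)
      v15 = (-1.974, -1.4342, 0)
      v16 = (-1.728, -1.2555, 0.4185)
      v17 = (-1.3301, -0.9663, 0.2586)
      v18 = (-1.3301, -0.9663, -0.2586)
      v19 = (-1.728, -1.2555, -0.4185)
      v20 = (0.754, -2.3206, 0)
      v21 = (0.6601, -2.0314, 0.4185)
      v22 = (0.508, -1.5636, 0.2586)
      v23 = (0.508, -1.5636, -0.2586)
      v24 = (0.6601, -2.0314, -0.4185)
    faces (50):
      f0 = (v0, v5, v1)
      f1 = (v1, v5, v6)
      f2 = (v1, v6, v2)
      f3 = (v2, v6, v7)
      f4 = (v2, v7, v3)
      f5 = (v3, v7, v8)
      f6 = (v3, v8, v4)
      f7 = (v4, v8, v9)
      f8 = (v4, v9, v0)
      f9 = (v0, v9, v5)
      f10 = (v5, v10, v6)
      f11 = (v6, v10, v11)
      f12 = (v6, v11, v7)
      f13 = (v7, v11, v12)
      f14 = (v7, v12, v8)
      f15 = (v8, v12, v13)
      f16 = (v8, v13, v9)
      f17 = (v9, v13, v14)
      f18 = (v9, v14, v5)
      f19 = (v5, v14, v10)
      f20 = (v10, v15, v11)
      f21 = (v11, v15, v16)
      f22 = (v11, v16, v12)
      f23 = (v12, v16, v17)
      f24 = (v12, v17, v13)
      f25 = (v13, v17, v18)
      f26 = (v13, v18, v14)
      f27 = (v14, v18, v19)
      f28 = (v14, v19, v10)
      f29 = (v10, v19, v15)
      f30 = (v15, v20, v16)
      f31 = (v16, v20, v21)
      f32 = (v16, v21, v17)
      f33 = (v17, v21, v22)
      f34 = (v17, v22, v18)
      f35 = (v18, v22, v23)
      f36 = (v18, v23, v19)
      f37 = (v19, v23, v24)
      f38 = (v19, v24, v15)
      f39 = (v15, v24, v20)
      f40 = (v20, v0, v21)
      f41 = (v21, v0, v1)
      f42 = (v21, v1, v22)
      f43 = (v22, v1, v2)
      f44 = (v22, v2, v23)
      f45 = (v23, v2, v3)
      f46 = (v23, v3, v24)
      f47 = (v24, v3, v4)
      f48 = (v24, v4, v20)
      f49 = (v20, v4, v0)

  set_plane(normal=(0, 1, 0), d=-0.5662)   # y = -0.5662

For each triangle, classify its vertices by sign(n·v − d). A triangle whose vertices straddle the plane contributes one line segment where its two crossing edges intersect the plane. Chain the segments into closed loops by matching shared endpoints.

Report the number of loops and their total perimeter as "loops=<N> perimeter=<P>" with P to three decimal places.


loops=2 perimeter=4.932

Straddling triangles (20 of 50):
  (v10,v15,v11) [+-+] → (-1.974, -0.5662, 0)–(-1.89461, -0.5662, 0.135055)  len=0.1567
  (v11,v15,v16) [+--] → (-1.89461, -0.5662, 0.135055)–(-1.728, -0.5662, 0.4185)  len=0.3288
  (v11,v16,v12) [+-+] → (-1.728, -0.5662, 0.4185)–(-1.60455, -0.5662, 0.368892)  len=0.1330
  (v12,v16,v17) [+--] → (-1.60455, -0.5662, 0.368892)–(-1.3301, -0.5662, 0.2586)  len=0.2958
  (v12,v17,v13) [+-+] → (-1.3301, -0.5662, 0.2586)–(-1.3301, -0.5662, 0.151526)  len=0.1071
  (v13,v17,v18) [+--] → (-1.3301, -0.5662, 0.151526)–(-1.3301, -0.5662, -0.2586)  len=0.4101
  (v13,v18,v14) [+-+] → (-1.3301, -0.5662, -0.2586)–(-1.40175, -0.5662, -0.287395)  len=0.0772
  (v14,v18,v19) [+--] → (-1.40175, -0.5662, -0.287395)–(-1.728, -0.5662, -0.4185)  len=0.3516
  (v14,v19,v10) [+-+] → (-1.728, -0.5662, -0.4185)–(-1.79104, -0.5662, -0.311249)  len=0.1244
  (v10,v19,v15) [+--] → (-1.79104, -0.5662, -0.311249)–(-1.974, -0.5662, 0)  len=0.3610
  (v20,v0,v21) [-+-] → (2.02864, -0.5662, 0)–(1.9439, -0.5662, 0.116646)  len=0.1442
  (v21,v0,v1) [-++] → (1.9439, -0.5662, 0.116646)–(1.72463, -0.5662, 0.4185)  len=0.3731
  (v21,v1,v22) [-+-] → (1.72463, -0.5662, 0.4185)–(1.54648, -0.5662, 0.360598)  len=0.1873
  (v22,v1,v2) [-++] → (1.54648, -0.5662, 0.360598)–(1.23264, -0.5662, 0.2586)  len=0.3300
  (v22,v2,v23) [-+-] → (1.23264, -0.5662, 0.2586)–(1.23264, -0.5662, 0.0713151)  len=0.1873
  (v23,v2,v3) [-++] → (1.23264, -0.5662, 0.0713151)–(1.23264, -0.5662, -0.2586)  len=0.3299
  (v23,v3,v24) [-+-] → (1.23264, -0.5662, -0.2586)–(1.36976, -0.5662, -0.303168)  len=0.1442
  (v24,v3,v4) [-++] → (1.36976, -0.5662, -0.303168)–(1.72463, -0.5662, -0.4185)  len=0.3731
  (v24,v4,v20) [-+-] → (1.72463, -0.5662, -0.4185)–(1.79881, -0.5662, -0.316391)  len=0.1262
  (v20,v4,v0) [-++] → (1.79881, -0.5662, -0.316391)–(2.02864, -0.5662, 0)  len=0.3911

Chained into 2 loop(s):
  loop 1: 10 segments, perimeter = 2.3457
  loop 2: 10 segments, perimeter = 2.5864
Total perimeter = 4.932


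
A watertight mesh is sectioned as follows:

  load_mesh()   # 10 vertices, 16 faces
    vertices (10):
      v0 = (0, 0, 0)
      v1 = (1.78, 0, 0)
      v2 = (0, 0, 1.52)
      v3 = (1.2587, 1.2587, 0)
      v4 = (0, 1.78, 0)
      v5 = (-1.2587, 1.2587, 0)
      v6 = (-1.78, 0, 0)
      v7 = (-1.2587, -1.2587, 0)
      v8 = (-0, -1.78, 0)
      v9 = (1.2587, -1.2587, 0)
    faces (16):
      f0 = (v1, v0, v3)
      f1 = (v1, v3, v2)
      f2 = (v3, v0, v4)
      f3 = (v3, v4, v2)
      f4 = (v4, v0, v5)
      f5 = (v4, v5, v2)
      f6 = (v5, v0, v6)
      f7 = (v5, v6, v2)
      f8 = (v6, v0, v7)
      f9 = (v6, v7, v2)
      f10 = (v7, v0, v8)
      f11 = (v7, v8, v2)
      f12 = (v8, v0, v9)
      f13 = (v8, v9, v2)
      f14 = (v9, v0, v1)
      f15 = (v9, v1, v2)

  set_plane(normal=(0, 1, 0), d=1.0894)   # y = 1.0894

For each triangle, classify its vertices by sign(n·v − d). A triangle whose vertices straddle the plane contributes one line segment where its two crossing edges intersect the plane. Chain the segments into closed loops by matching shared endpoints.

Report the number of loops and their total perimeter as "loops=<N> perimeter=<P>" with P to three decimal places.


loops=1 perimeter=5.598

Straddling triangles (8 of 16):
  (v1,v0,v3) [--+] → (1.0894, 1.0894, 0)–(1.32882, 1.0894, 0)  len=0.2394
  (v1,v3,v2) [-+-] → (1.32882, 1.0894, 0)–(1.0894, 1.0894, 0.204446)  len=0.3148
  (v3,v0,v4) [+-+] → (1.0894, 1.0894, 0)–(0, 1.0894, 0)  len=1.0894
  (v3,v4,v2) [++-] → (0, 1.0894, 0.589726)–(1.0894, 1.0894, 0.204446)  len=1.1555
  (v4,v0,v5) [+-+] → (0, 1.0894, 0)–(-1.0894, 1.0894, 0)  len=1.0894
  (v4,v5,v2) [++-] → (-1.0894, 1.0894, 0.204446)–(0, 1.0894, 0.589726)  len=1.1555
  (v5,v0,v6) [+--] → (-1.0894, 1.0894, 0)–(-1.32882, 1.0894, 0)  len=0.2394
  (v5,v6,v2) [+--] → (-1.32882, 1.0894, 0)–(-1.0894, 1.0894, 0.204446)  len=0.3148

Chained into 1 loop(s):
  loop 1: 8 segments, perimeter = 5.5983
Total perimeter = 5.598


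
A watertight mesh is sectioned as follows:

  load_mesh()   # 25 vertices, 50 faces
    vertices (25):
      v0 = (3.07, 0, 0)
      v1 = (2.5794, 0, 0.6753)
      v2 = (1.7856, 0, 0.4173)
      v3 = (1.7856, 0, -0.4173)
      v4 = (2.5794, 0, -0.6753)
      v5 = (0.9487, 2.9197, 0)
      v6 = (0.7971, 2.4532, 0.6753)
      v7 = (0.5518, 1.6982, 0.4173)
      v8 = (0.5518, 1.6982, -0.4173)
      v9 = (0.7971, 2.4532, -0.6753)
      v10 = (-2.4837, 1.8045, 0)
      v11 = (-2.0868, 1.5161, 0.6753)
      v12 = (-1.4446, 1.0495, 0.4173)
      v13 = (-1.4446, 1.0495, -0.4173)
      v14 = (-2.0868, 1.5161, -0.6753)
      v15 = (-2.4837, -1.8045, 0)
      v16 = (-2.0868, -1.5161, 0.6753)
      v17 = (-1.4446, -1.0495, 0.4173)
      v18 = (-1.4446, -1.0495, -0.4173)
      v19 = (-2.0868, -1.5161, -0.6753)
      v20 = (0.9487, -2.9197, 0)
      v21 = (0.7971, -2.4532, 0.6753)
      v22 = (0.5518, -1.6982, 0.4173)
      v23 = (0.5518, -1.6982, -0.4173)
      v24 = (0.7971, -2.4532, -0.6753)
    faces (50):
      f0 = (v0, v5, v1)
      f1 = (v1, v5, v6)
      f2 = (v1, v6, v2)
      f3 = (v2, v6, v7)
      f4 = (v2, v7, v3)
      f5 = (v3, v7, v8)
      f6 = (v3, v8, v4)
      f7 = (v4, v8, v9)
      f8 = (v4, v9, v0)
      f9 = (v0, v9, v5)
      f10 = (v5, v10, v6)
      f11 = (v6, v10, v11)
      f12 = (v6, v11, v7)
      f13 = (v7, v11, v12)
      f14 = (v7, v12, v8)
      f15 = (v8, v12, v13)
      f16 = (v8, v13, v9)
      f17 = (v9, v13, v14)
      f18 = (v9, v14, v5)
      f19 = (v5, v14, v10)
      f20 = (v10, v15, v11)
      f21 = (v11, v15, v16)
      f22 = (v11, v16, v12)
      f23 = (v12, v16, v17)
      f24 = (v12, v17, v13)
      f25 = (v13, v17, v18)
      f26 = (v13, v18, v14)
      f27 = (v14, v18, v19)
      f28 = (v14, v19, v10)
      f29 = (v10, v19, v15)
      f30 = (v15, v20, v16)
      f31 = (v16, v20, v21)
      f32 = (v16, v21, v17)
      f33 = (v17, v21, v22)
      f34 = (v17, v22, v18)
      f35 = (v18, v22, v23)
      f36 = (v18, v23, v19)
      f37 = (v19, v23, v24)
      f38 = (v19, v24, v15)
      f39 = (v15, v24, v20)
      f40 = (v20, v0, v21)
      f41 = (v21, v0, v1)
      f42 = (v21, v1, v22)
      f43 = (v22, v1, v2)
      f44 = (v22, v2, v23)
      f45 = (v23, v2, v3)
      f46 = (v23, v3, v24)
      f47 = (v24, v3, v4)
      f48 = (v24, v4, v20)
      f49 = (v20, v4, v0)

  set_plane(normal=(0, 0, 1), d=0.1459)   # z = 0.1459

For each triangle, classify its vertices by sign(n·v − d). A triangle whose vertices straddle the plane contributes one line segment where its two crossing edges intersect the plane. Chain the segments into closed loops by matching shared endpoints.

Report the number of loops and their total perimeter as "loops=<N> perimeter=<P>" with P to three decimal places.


Straddling triangles (20 of 50):
  (v0,v5,v1) [--+] → (1.30102, 2.28889, 0.1459)–(2.964, 0, 0.1459)  len=2.8292
  (v1,v5,v6) [+-+] → (1.30102, 2.28889, 0.1459)–(0.915946, 2.81891, 0.1459)  len=0.6551
  (v2,v7,v3) [++-] → (0.953014, 1.14597, 0.1459)–(1.7856, 0, 0.1459)  len=1.4165
  (v3,v7,v8) [-+-] → (0.953014, 1.14597, 0.1459)–(0.5518, 1.6982, 0.1459)  len=0.6826
  (v5,v10,v6) [--+] → (-1.77488, 1.94465, 0.1459)–(0.915946, 2.81891, 0.1459)  len=2.8293
  (v6,v10,v11) [+-+] → (-1.77488, 1.94465, 0.1459)–(-2.39795, 1.74219, 0.1459)  len=0.6551
  (v7,v12,v8) [++-] → (-0.795399, 1.26045, 0.1459)–(0.5518, 1.6982, 0.1459)  len=1.4165
  (v8,v12,v13) [-+-] → (-0.795399, 1.26045, 0.1459)–(-1.4446, 1.0495, 0.1459)  len=0.6826
  (v10,v15,v11) [--+] → (-2.39795, -1.08708, 0.1459)–(-2.39795, 1.74219, 0.1459)  len=2.8293
  (v11,v15,v16) [+-+] → (-2.39795, -1.08708, 0.1459)–(-2.39795, -1.74219, 0.1459)  len=0.6551
  (v12,v17,v13) [++-] → (-1.4446, -0.366935, 0.1459)–(-1.4446, 1.0495, 0.1459)  len=1.4164
  (v13,v17,v18) [-+-] → (-1.4446, -0.366935, 0.1459)–(-1.4446, -1.0495, 0.1459)  len=0.6826
  (v15,v20,v16) [--+] → (0.292874, -2.61645, 0.1459)–(-2.39795, -1.74219, 0.1459)  len=2.8293
  (v16,v20,v21) [+-+] → (0.292874, -2.61645, 0.1459)–(0.915946, -2.81891, 0.1459)  len=0.6551
  (v17,v22,v18) [++-] → (-0.0974008, -1.48725, 0.1459)–(-1.4446, -1.0495, 0.1459)  len=1.4165
  (v18,v22,v23) [-+-] → (-0.0974008, -1.48725, 0.1459)–(0.5518, -1.6982, 0.1459)  len=0.6826
  (v20,v0,v21) [--+] → (2.57894, -0.530019, 0.1459)–(0.915946, -2.81891, 0.1459)  len=2.8292
  (v21,v0,v1) [+-+] → (2.57894, -0.530019, 0.1459)–(2.964, 0, 0.1459)  len=0.6551
  (v22,v2,v23) [++-] → (1.38439, -0.55223, 0.1459)–(0.5518, -1.6982, 0.1459)  len=1.4165
  (v23,v2,v3) [-+-] → (1.38439, -0.55223, 0.1459)–(1.7856, 0, 0.1459)  len=0.6826

Chained into 2 loop(s):
  loop 1: 10 segments, perimeter = 17.4220
  loop 2: 10 segments, perimeter = 10.4955
Total perimeter = 27.917

loops=2 perimeter=27.917


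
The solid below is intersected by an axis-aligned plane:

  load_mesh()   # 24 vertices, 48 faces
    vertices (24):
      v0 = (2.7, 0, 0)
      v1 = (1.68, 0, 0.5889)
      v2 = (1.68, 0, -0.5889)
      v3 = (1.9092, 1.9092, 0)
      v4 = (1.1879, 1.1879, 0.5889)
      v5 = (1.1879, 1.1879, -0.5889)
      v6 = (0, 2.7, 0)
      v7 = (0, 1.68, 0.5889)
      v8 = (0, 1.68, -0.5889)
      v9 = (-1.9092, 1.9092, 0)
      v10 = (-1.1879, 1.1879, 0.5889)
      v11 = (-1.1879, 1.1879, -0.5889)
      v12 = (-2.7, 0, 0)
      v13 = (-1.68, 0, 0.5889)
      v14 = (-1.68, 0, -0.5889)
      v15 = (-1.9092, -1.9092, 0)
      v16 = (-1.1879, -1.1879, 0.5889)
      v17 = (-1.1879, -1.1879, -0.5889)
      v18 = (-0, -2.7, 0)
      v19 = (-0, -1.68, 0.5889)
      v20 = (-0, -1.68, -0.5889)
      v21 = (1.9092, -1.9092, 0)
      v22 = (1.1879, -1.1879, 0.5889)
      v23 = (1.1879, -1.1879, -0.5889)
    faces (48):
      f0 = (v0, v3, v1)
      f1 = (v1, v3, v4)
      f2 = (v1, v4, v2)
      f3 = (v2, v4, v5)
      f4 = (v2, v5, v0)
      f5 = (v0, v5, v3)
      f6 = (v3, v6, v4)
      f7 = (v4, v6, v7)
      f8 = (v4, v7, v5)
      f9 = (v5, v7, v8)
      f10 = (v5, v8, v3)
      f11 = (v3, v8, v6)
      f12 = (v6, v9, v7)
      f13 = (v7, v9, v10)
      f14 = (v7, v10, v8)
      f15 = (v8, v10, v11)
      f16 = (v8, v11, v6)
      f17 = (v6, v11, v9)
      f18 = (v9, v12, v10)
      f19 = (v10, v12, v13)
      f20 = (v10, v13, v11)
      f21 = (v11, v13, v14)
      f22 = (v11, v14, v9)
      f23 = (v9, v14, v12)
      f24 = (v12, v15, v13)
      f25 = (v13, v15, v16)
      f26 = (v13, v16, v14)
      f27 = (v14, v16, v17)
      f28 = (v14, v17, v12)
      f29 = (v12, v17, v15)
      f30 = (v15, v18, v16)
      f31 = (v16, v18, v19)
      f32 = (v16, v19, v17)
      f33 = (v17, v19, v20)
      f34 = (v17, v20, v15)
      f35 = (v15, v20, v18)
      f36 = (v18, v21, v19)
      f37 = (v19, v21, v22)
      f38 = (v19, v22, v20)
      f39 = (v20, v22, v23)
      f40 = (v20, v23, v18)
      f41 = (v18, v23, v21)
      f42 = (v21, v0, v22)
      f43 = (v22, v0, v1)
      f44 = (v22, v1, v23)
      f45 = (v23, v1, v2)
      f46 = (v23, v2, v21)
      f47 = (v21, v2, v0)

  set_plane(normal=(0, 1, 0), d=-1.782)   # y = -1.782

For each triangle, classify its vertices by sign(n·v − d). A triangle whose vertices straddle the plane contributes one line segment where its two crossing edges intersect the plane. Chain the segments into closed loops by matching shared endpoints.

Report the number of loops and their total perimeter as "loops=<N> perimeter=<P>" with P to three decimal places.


Straddling triangles (14 of 48):
  (v12,v15,v13) [+-+] → (-1.96189, -1.782, 0)–(-1.89393, -1.782, 0.0392353)  len=0.0785
  (v13,v15,v16) [+-+] → (-1.89393, -1.782, 0.0392353)–(-1.782, -1.782, 0.103851)  len=0.1292
  (v12,v17,v15) [++-] → (-1.782, -1.782, -0.103851)–(-1.96189, -1.782, 0)  len=0.2077
  (v15,v18,v16) [--+] → (-0.721177, -1.782, 0.357523)–(-1.782, -1.782, 0.103851)  len=1.0907
  (v16,v18,v19) [+-+] → (-0.721177, -1.782, 0.357523)–(0, -1.782, 0.53001)  len=0.7415
  (v17,v20,v15) [++-] → (-0.849644, -1.782, -0.326824)–(-1.782, -1.782, -0.103851)  len=0.9586
  (v15,v20,v18) [-+-] → (-0.849644, -1.782, -0.326824)–(0, -1.782, -0.53001)  len=0.8736
  (v18,v21,v19) [--+] → (0.849644, -1.782, 0.326824)–(0, -1.782, 0.53001)  len=0.8736
  (v19,v21,v22) [+-+] → (0.849644, -1.782, 0.326824)–(1.782, -1.782, 0.103851)  len=0.9586
  (v20,v23,v18) [++-] → (0.721177, -1.782, -0.357523)–(0, -1.782, -0.53001)  len=0.7415
  (v18,v23,v21) [-+-] → (0.721177, -1.782, -0.357523)–(1.782, -1.782, -0.103851)  len=1.0907
  (v21,v0,v22) [-++] → (1.96189, -1.782, 0)–(1.782, -1.782, 0.103851)  len=0.2077
  (v23,v2,v21) [++-] → (1.89393, -1.782, -0.0392353)–(1.782, -1.782, -0.103851)  len=0.1292
  (v21,v2,v0) [-++] → (1.89393, -1.782, -0.0392353)–(1.96189, -1.782, 0)  len=0.0785

Chained into 1 loop(s):
  loop 1: 14 segments, perimeter = 8.1598
Total perimeter = 8.160

loops=1 perimeter=8.160


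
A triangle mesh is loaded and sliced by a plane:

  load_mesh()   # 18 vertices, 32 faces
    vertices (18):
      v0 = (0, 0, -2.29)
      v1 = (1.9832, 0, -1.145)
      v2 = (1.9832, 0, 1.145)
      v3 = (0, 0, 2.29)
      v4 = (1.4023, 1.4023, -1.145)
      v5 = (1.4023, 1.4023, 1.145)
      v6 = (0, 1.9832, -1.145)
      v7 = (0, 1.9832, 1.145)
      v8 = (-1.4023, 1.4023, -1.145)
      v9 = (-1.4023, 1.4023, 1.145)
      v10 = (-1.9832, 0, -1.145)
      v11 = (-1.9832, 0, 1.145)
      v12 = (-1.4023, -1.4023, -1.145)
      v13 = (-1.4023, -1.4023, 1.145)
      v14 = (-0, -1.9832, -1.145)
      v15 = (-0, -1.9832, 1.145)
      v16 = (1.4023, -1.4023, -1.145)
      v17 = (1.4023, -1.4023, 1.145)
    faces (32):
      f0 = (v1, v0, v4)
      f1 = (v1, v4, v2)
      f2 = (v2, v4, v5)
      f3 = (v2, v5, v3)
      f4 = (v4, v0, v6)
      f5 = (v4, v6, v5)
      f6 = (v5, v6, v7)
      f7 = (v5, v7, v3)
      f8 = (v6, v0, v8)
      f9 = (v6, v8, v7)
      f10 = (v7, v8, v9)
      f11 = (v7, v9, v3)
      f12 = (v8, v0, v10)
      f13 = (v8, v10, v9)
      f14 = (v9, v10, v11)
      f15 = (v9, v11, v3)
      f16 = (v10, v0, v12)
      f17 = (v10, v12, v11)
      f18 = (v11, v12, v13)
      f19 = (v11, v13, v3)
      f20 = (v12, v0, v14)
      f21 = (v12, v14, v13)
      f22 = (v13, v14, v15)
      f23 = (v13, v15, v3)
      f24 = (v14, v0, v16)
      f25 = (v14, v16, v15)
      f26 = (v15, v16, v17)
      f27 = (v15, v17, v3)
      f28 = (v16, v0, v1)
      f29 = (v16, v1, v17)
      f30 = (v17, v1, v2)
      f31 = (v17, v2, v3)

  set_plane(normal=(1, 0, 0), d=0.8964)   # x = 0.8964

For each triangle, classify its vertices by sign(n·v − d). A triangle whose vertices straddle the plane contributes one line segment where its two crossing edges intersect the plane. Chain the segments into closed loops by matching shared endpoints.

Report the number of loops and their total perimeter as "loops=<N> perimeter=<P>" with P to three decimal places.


loops=1 perimeter=11.571

Straddling triangles (12 of 32):
  (v1,v0,v4) [+-+] → (0.8964, 0, -1.77246)–(0.8964, 0.8964, -1.55808)  len=0.9217
  (v2,v5,v3) [++-] → (0.8964, 0.8964, 1.55808)–(0.8964, 0, 1.77246)  len=0.9217
  (v4,v0,v6) [+--] → (0.8964, 0.8964, -1.55808)–(0.8964, 1.61187, -1.145)  len=0.8262
  (v4,v6,v5) [+-+] → (0.8964, 1.61187, -1.145)–(0.8964, 1.61187, 0.318849)  len=1.4638
  (v5,v6,v7) [+--] → (0.8964, 1.61187, 0.318849)–(0.8964, 1.61187, 1.145)  len=0.8262
  (v5,v7,v3) [+--] → (0.8964, 1.61187, 1.145)–(0.8964, 0.8964, 1.55808)  len=0.8262
  (v14,v0,v16) [--+] → (0.8964, -0.8964, -1.55808)–(0.8964, -1.61187, -1.145)  len=0.8262
  (v14,v16,v15) [-+-] → (0.8964, -1.61187, -1.145)–(0.8964, -1.61187, -0.318849)  len=0.8262
  (v15,v16,v17) [-++] → (0.8964, -1.61187, -0.318849)–(0.8964, -1.61187, 1.145)  len=1.4638
  (v15,v17,v3) [-+-] → (0.8964, -1.61187, 1.145)–(0.8964, -0.8964, 1.55808)  len=0.8262
  (v16,v0,v1) [+-+] → (0.8964, -0.8964, -1.55808)–(0.8964, 0, -1.77246)  len=0.9217
  (v17,v2,v3) [++-] → (0.8964, 0, 1.77246)–(0.8964, -0.8964, 1.55808)  len=0.9217

Chained into 1 loop(s):
  loop 1: 12 segments, perimeter = 11.5713
Total perimeter = 11.571


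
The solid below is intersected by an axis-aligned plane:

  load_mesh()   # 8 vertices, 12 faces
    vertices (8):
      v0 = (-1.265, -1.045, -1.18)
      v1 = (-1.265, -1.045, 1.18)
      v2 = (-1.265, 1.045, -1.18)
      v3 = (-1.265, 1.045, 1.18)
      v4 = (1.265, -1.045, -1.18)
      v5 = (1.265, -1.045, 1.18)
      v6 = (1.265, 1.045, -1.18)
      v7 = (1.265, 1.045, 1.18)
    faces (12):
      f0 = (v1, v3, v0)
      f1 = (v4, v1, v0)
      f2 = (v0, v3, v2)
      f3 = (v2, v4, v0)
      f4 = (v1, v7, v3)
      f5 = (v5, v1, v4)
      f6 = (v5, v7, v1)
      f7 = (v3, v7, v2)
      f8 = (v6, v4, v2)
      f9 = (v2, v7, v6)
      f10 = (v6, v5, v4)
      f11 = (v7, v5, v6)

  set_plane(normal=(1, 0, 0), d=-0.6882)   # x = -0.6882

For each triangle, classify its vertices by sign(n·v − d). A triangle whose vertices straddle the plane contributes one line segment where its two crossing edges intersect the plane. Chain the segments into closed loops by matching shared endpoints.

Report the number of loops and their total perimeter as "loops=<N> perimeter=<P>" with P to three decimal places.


Straddling triangles (8 of 12):
  (v4,v1,v0) [+--] → (-0.6882, -1.045, 0.641957)–(-0.6882, -1.045, -1.18)  len=1.8220
  (v2,v4,v0) [-+-] → (-0.6882, 0.568513, -1.18)–(-0.6882, -1.045, -1.18)  len=1.6135
  (v1,v7,v3) [-+-] → (-0.6882, -0.568513, 1.18)–(-0.6882, 1.045, 1.18)  len=1.6135
  (v5,v1,v4) [+-+] → (-0.6882, -1.045, 1.18)–(-0.6882, -1.045, 0.641957)  len=0.5380
  (v5,v7,v1) [++-] → (-0.6882, -0.568513, 1.18)–(-0.6882, -1.045, 1.18)  len=0.4765
  (v3,v7,v2) [-+-] → (-0.6882, 1.045, 1.18)–(-0.6882, 1.045, -0.641957)  len=1.8220
  (v6,v4,v2) [++-] → (-0.6882, 0.568513, -1.18)–(-0.6882, 1.045, -1.18)  len=0.4765
  (v2,v7,v6) [-++] → (-0.6882, 1.045, -0.641957)–(-0.6882, 1.045, -1.18)  len=0.5380

Chained into 1 loop(s):
  loop 1: 8 segments, perimeter = 8.9000
Total perimeter = 8.900

loops=1 perimeter=8.900
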